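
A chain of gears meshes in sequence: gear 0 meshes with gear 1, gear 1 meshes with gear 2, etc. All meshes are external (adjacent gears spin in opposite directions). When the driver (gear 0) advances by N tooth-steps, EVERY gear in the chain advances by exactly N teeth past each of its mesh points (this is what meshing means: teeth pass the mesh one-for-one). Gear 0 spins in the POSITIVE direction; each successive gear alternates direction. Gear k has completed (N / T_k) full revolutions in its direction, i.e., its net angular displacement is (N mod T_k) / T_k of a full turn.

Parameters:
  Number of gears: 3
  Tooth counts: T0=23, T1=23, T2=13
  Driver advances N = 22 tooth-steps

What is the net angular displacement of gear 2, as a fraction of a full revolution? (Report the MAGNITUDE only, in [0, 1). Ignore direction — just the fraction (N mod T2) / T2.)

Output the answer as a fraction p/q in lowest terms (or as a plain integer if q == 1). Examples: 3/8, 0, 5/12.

Answer: 9/13

Derivation:
Chain of 3 gears, tooth counts: [23, 23, 13]
  gear 0: T0=23, direction=positive, advance = 22 mod 23 = 22 teeth = 22/23 turn
  gear 1: T1=23, direction=negative, advance = 22 mod 23 = 22 teeth = 22/23 turn
  gear 2: T2=13, direction=positive, advance = 22 mod 13 = 9 teeth = 9/13 turn
Gear 2: 22 mod 13 = 9
Fraction = 9 / 13 = 9/13 (gcd(9,13)=1) = 9/13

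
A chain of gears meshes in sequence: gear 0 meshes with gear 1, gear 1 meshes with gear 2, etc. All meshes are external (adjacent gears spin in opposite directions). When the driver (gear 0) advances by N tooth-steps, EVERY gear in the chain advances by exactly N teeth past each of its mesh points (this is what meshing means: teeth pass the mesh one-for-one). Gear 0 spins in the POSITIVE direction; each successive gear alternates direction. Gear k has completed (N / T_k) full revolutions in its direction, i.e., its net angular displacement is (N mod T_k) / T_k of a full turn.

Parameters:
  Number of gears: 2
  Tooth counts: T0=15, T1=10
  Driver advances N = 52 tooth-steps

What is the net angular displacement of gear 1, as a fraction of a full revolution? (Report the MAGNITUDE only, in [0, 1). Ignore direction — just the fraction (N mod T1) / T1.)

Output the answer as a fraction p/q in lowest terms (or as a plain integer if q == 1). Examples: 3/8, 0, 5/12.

Chain of 2 gears, tooth counts: [15, 10]
  gear 0: T0=15, direction=positive, advance = 52 mod 15 = 7 teeth = 7/15 turn
  gear 1: T1=10, direction=negative, advance = 52 mod 10 = 2 teeth = 2/10 turn
Gear 1: 52 mod 10 = 2
Fraction = 2 / 10 = 1/5 (gcd(2,10)=2) = 1/5

Answer: 1/5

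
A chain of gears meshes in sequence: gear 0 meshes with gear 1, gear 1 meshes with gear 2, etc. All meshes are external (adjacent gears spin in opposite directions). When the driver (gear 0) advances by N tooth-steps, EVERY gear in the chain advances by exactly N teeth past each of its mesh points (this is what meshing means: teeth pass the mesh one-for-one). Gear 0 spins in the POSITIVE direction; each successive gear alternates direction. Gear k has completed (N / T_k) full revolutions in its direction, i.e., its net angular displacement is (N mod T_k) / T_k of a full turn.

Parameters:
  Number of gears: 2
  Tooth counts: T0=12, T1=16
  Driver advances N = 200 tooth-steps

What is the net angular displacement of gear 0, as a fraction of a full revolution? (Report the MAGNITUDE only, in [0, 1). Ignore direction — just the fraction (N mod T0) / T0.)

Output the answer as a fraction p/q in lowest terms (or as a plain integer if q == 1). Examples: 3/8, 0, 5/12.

Answer: 2/3

Derivation:
Chain of 2 gears, tooth counts: [12, 16]
  gear 0: T0=12, direction=positive, advance = 200 mod 12 = 8 teeth = 8/12 turn
  gear 1: T1=16, direction=negative, advance = 200 mod 16 = 8 teeth = 8/16 turn
Gear 0: 200 mod 12 = 8
Fraction = 8 / 12 = 2/3 (gcd(8,12)=4) = 2/3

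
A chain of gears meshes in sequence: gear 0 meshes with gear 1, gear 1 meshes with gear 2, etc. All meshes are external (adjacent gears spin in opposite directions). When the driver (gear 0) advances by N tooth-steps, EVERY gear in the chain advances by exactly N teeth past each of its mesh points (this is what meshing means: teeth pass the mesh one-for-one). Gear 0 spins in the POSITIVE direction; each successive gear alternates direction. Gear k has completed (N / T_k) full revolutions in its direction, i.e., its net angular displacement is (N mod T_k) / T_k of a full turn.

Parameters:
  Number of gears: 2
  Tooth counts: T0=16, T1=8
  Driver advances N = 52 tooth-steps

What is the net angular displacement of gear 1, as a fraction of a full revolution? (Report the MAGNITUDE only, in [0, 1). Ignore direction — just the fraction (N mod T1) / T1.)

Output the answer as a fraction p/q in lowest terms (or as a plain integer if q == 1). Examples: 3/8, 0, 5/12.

Chain of 2 gears, tooth counts: [16, 8]
  gear 0: T0=16, direction=positive, advance = 52 mod 16 = 4 teeth = 4/16 turn
  gear 1: T1=8, direction=negative, advance = 52 mod 8 = 4 teeth = 4/8 turn
Gear 1: 52 mod 8 = 4
Fraction = 4 / 8 = 1/2 (gcd(4,8)=4) = 1/2

Answer: 1/2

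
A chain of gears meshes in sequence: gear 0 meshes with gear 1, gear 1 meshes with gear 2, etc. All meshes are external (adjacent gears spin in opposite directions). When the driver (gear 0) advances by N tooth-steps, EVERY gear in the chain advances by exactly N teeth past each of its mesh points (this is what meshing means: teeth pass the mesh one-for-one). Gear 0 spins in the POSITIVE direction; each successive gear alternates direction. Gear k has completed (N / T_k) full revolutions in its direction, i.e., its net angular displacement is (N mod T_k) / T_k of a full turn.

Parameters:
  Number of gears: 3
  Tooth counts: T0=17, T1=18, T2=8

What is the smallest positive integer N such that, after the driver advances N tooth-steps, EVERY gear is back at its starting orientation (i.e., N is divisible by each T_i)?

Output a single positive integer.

Answer: 1224

Derivation:
Gear k returns to start when N is a multiple of T_k.
All gears at start simultaneously when N is a common multiple of [17, 18, 8]; the smallest such N is lcm(17, 18, 8).
Start: lcm = T0 = 17
Fold in T1=18: gcd(17, 18) = 1; lcm(17, 18) = 17 * 18 / 1 = 306 / 1 = 306
Fold in T2=8: gcd(306, 8) = 2; lcm(306, 8) = 306 * 8 / 2 = 2448 / 2 = 1224
Full cycle length = 1224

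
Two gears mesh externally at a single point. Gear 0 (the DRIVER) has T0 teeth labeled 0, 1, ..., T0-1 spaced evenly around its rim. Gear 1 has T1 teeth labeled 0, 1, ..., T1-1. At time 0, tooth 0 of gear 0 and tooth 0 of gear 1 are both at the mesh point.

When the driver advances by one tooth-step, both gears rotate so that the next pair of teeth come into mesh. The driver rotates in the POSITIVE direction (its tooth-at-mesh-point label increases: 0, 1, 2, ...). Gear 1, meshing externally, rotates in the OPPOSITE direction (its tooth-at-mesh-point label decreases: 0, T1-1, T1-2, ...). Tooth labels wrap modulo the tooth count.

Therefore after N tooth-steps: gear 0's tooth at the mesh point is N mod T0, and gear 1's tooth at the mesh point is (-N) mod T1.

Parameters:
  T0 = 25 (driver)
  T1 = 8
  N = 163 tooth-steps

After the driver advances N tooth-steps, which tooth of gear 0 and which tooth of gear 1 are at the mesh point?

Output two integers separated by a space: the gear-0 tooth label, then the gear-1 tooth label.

Gear 0 (driver, T0=25): tooth at mesh = N mod T0
  163 = 6 * 25 + 13, so 163 mod 25 = 13
  gear 0 tooth = 13
Gear 1 (driven, T1=8): tooth at mesh = (-N) mod T1
  163 = 20 * 8 + 3, so 163 mod 8 = 3
  (-163) mod 8 = (-3) mod 8 = 8 - 3 = 5
Mesh after 163 steps: gear-0 tooth 13 meets gear-1 tooth 5

Answer: 13 5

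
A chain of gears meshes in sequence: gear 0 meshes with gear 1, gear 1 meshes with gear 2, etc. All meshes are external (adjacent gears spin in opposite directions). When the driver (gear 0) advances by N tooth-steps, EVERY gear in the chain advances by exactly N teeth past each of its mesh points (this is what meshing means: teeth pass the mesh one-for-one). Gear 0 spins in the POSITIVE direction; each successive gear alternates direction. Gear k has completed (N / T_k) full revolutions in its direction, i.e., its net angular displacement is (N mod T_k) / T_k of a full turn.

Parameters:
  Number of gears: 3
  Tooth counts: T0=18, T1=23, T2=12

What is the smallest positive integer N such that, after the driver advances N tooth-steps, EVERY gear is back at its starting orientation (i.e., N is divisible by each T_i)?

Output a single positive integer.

Gear k returns to start when N is a multiple of T_k.
All gears at start simultaneously when N is a common multiple of [18, 23, 12]; the smallest such N is lcm(18, 23, 12).
Start: lcm = T0 = 18
Fold in T1=23: gcd(18, 23) = 1; lcm(18, 23) = 18 * 23 / 1 = 414 / 1 = 414
Fold in T2=12: gcd(414, 12) = 6; lcm(414, 12) = 414 * 12 / 6 = 4968 / 6 = 828
Full cycle length = 828

Answer: 828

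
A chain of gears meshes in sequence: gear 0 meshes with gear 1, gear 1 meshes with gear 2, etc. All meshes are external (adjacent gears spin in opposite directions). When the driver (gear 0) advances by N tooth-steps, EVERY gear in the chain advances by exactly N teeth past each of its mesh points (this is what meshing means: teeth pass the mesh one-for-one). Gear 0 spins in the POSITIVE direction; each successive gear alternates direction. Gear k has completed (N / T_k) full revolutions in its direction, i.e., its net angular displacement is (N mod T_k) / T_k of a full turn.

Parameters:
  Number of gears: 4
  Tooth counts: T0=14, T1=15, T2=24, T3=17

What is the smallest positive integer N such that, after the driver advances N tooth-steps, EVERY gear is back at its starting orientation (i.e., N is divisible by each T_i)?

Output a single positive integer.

Gear k returns to start when N is a multiple of T_k.
All gears at start simultaneously when N is a common multiple of [14, 15, 24, 17]; the smallest such N is lcm(14, 15, 24, 17).
Start: lcm = T0 = 14
Fold in T1=15: gcd(14, 15) = 1; lcm(14, 15) = 14 * 15 / 1 = 210 / 1 = 210
Fold in T2=24: gcd(210, 24) = 6; lcm(210, 24) = 210 * 24 / 6 = 5040 / 6 = 840
Fold in T3=17: gcd(840, 17) = 1; lcm(840, 17) = 840 * 17 / 1 = 14280 / 1 = 14280
Full cycle length = 14280

Answer: 14280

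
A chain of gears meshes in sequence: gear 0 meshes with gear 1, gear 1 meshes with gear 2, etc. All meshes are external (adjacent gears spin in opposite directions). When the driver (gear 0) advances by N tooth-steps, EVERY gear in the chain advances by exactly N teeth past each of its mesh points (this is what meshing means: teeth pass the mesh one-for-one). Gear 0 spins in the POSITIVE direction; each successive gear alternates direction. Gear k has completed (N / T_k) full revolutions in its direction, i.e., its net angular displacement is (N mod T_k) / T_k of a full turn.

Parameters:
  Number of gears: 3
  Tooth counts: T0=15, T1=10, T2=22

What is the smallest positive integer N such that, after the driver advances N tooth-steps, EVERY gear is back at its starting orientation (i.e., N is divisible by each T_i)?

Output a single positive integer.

Answer: 330

Derivation:
Gear k returns to start when N is a multiple of T_k.
All gears at start simultaneously when N is a common multiple of [15, 10, 22]; the smallest such N is lcm(15, 10, 22).
Start: lcm = T0 = 15
Fold in T1=10: gcd(15, 10) = 5; lcm(15, 10) = 15 * 10 / 5 = 150 / 5 = 30
Fold in T2=22: gcd(30, 22) = 2; lcm(30, 22) = 30 * 22 / 2 = 660 / 2 = 330
Full cycle length = 330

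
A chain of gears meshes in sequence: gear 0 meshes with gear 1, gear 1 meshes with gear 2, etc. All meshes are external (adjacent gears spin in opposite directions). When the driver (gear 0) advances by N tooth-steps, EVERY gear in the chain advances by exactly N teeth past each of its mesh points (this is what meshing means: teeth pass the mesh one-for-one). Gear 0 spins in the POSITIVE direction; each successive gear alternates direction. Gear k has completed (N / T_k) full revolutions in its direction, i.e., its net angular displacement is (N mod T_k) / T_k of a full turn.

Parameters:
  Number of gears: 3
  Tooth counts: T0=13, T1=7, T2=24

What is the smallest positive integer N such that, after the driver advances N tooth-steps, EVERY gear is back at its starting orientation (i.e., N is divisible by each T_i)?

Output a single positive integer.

Answer: 2184

Derivation:
Gear k returns to start when N is a multiple of T_k.
All gears at start simultaneously when N is a common multiple of [13, 7, 24]; the smallest such N is lcm(13, 7, 24).
Start: lcm = T0 = 13
Fold in T1=7: gcd(13, 7) = 1; lcm(13, 7) = 13 * 7 / 1 = 91 / 1 = 91
Fold in T2=24: gcd(91, 24) = 1; lcm(91, 24) = 91 * 24 / 1 = 2184 / 1 = 2184
Full cycle length = 2184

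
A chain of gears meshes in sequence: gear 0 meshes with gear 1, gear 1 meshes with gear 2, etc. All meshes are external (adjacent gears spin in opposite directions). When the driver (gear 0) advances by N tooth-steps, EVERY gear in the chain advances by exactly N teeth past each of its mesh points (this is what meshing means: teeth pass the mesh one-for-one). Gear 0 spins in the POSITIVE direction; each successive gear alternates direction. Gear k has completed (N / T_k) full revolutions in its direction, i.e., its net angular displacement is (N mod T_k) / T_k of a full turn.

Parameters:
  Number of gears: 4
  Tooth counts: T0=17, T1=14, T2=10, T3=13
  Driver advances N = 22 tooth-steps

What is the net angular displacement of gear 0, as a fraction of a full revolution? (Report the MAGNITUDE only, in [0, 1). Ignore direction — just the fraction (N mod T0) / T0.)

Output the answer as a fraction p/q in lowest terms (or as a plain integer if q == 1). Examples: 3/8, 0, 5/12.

Answer: 5/17

Derivation:
Chain of 4 gears, tooth counts: [17, 14, 10, 13]
  gear 0: T0=17, direction=positive, advance = 22 mod 17 = 5 teeth = 5/17 turn
  gear 1: T1=14, direction=negative, advance = 22 mod 14 = 8 teeth = 8/14 turn
  gear 2: T2=10, direction=positive, advance = 22 mod 10 = 2 teeth = 2/10 turn
  gear 3: T3=13, direction=negative, advance = 22 mod 13 = 9 teeth = 9/13 turn
Gear 0: 22 mod 17 = 5
Fraction = 5 / 17 = 5/17 (gcd(5,17)=1) = 5/17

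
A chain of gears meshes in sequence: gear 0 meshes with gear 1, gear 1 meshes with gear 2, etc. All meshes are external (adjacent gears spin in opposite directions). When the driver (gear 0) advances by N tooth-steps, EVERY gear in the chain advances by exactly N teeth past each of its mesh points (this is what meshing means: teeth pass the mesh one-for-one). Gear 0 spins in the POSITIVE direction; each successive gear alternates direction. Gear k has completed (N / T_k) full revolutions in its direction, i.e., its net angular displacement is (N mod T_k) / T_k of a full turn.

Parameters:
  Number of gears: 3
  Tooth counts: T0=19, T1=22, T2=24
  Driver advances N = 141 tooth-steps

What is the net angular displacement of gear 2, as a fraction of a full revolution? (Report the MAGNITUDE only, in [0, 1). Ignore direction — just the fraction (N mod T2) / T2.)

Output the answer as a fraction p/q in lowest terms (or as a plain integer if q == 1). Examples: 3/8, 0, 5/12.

Chain of 3 gears, tooth counts: [19, 22, 24]
  gear 0: T0=19, direction=positive, advance = 141 mod 19 = 8 teeth = 8/19 turn
  gear 1: T1=22, direction=negative, advance = 141 mod 22 = 9 teeth = 9/22 turn
  gear 2: T2=24, direction=positive, advance = 141 mod 24 = 21 teeth = 21/24 turn
Gear 2: 141 mod 24 = 21
Fraction = 21 / 24 = 7/8 (gcd(21,24)=3) = 7/8

Answer: 7/8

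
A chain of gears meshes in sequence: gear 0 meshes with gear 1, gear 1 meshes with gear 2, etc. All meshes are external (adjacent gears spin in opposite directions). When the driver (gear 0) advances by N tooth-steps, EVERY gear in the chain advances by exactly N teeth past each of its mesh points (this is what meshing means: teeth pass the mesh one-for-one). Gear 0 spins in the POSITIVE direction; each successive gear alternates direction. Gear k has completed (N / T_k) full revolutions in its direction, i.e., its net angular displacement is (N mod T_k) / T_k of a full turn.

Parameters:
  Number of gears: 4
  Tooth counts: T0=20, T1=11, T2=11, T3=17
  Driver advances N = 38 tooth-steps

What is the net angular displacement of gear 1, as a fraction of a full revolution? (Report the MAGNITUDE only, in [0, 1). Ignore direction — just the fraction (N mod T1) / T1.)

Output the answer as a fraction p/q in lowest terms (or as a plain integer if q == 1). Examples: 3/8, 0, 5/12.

Answer: 5/11

Derivation:
Chain of 4 gears, tooth counts: [20, 11, 11, 17]
  gear 0: T0=20, direction=positive, advance = 38 mod 20 = 18 teeth = 18/20 turn
  gear 1: T1=11, direction=negative, advance = 38 mod 11 = 5 teeth = 5/11 turn
  gear 2: T2=11, direction=positive, advance = 38 mod 11 = 5 teeth = 5/11 turn
  gear 3: T3=17, direction=negative, advance = 38 mod 17 = 4 teeth = 4/17 turn
Gear 1: 38 mod 11 = 5
Fraction = 5 / 11 = 5/11 (gcd(5,11)=1) = 5/11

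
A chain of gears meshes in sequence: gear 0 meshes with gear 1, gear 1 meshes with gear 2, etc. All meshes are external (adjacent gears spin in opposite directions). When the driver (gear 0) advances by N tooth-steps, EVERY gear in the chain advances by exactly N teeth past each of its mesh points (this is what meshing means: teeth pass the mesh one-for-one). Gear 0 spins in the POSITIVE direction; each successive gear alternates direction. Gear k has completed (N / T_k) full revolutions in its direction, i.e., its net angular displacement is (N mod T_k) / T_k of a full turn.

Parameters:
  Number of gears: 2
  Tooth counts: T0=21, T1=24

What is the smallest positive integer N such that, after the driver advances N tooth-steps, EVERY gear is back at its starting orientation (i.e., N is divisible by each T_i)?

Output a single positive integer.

Gear k returns to start when N is a multiple of T_k.
All gears at start simultaneously when N is a common multiple of [21, 24]; the smallest such N is lcm(21, 24).
Start: lcm = T0 = 21
Fold in T1=24: gcd(21, 24) = 3; lcm(21, 24) = 21 * 24 / 3 = 504 / 3 = 168
Full cycle length = 168

Answer: 168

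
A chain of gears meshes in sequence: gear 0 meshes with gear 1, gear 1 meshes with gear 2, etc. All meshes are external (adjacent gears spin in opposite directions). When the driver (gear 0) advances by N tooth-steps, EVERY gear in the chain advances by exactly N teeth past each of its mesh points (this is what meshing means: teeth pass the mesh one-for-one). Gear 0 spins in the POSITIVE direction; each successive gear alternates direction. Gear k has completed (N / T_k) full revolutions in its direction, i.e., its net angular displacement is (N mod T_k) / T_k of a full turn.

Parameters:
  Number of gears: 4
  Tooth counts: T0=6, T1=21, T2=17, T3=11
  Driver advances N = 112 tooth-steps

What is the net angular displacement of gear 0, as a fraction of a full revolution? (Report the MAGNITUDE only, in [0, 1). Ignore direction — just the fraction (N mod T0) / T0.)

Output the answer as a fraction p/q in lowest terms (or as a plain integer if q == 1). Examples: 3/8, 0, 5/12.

Answer: 2/3

Derivation:
Chain of 4 gears, tooth counts: [6, 21, 17, 11]
  gear 0: T0=6, direction=positive, advance = 112 mod 6 = 4 teeth = 4/6 turn
  gear 1: T1=21, direction=negative, advance = 112 mod 21 = 7 teeth = 7/21 turn
  gear 2: T2=17, direction=positive, advance = 112 mod 17 = 10 teeth = 10/17 turn
  gear 3: T3=11, direction=negative, advance = 112 mod 11 = 2 teeth = 2/11 turn
Gear 0: 112 mod 6 = 4
Fraction = 4 / 6 = 2/3 (gcd(4,6)=2) = 2/3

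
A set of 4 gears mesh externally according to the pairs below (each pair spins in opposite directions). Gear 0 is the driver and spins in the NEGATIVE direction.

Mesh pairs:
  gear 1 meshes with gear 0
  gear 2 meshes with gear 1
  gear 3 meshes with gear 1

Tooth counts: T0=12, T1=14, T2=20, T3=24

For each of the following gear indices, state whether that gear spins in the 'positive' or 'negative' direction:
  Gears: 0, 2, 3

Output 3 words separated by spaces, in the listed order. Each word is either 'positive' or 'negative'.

Answer: negative negative negative

Derivation:
Gear 0 (driver): negative (depth 0)
  gear 1: meshes with gear 0 -> depth 1 -> positive (opposite of gear 0)
  gear 2: meshes with gear 1 -> depth 2 -> negative (opposite of gear 1)
  gear 3: meshes with gear 1 -> depth 2 -> negative (opposite of gear 1)
Queried indices 0, 2, 3 -> negative, negative, negative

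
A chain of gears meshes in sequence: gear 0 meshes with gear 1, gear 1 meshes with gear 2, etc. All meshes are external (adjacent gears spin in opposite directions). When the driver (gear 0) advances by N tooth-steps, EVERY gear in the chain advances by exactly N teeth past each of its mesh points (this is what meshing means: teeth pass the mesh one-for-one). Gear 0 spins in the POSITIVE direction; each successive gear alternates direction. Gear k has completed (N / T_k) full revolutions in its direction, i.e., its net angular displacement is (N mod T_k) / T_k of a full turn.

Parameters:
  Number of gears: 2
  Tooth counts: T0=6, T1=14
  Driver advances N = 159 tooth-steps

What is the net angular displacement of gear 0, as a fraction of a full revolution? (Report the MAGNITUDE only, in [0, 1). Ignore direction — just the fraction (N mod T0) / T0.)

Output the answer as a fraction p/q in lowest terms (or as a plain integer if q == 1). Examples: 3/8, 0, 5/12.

Chain of 2 gears, tooth counts: [6, 14]
  gear 0: T0=6, direction=positive, advance = 159 mod 6 = 3 teeth = 3/6 turn
  gear 1: T1=14, direction=negative, advance = 159 mod 14 = 5 teeth = 5/14 turn
Gear 0: 159 mod 6 = 3
Fraction = 3 / 6 = 1/2 (gcd(3,6)=3) = 1/2

Answer: 1/2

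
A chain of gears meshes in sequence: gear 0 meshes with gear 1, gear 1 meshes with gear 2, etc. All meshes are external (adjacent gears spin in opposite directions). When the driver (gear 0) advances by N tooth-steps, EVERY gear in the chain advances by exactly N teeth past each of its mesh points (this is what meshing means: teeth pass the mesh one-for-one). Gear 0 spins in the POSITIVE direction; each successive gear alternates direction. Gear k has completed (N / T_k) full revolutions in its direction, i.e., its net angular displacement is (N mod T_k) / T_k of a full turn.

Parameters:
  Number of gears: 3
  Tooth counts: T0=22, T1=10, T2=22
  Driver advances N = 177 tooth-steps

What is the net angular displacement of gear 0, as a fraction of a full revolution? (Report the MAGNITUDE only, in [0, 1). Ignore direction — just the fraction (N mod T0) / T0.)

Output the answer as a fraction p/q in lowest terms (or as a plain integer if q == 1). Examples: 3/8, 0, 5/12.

Chain of 3 gears, tooth counts: [22, 10, 22]
  gear 0: T0=22, direction=positive, advance = 177 mod 22 = 1 teeth = 1/22 turn
  gear 1: T1=10, direction=negative, advance = 177 mod 10 = 7 teeth = 7/10 turn
  gear 2: T2=22, direction=positive, advance = 177 mod 22 = 1 teeth = 1/22 turn
Gear 0: 177 mod 22 = 1
Fraction = 1 / 22 = 1/22 (gcd(1,22)=1) = 1/22

Answer: 1/22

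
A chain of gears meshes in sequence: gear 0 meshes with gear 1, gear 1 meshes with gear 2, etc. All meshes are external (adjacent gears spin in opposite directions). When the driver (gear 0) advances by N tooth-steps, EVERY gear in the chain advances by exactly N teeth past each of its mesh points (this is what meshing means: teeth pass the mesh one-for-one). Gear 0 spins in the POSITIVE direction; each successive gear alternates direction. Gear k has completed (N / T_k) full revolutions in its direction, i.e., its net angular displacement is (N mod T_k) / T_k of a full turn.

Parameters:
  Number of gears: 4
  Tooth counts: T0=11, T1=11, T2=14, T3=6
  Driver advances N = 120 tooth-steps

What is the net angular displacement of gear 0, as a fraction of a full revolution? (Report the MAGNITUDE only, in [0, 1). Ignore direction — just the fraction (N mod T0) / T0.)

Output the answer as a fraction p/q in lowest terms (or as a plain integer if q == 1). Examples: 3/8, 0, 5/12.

Chain of 4 gears, tooth counts: [11, 11, 14, 6]
  gear 0: T0=11, direction=positive, advance = 120 mod 11 = 10 teeth = 10/11 turn
  gear 1: T1=11, direction=negative, advance = 120 mod 11 = 10 teeth = 10/11 turn
  gear 2: T2=14, direction=positive, advance = 120 mod 14 = 8 teeth = 8/14 turn
  gear 3: T3=6, direction=negative, advance = 120 mod 6 = 0 teeth = 0/6 turn
Gear 0: 120 mod 11 = 10
Fraction = 10 / 11 = 10/11 (gcd(10,11)=1) = 10/11

Answer: 10/11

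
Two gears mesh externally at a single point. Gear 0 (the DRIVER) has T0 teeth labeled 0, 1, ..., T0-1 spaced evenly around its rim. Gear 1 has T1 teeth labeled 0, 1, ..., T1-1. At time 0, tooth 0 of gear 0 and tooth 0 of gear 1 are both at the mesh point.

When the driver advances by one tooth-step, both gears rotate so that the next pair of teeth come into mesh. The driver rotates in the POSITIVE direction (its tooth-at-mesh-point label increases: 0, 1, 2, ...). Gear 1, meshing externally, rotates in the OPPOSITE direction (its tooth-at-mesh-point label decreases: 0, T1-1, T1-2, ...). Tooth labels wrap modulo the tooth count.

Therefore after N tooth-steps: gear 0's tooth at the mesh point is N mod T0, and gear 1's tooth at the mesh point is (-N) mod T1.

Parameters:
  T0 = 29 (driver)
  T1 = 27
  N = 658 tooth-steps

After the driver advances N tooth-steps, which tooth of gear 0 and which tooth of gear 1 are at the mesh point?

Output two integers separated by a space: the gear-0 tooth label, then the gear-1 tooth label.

Gear 0 (driver, T0=29): tooth at mesh = N mod T0
  658 = 22 * 29 + 20, so 658 mod 29 = 20
  gear 0 tooth = 20
Gear 1 (driven, T1=27): tooth at mesh = (-N) mod T1
  658 = 24 * 27 + 10, so 658 mod 27 = 10
  (-658) mod 27 = (-10) mod 27 = 27 - 10 = 17
Mesh after 658 steps: gear-0 tooth 20 meets gear-1 tooth 17

Answer: 20 17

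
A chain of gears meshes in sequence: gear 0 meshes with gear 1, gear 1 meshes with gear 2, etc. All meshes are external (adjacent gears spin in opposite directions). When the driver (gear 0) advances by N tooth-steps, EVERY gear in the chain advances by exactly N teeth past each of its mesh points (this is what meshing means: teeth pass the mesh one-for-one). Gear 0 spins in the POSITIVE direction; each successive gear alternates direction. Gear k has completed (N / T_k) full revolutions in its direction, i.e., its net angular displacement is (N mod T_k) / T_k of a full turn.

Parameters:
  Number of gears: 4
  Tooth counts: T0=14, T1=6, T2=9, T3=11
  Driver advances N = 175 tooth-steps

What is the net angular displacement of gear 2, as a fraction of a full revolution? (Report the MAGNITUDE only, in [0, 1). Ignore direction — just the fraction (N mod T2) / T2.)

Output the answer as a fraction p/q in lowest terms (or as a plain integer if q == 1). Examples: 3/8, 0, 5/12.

Chain of 4 gears, tooth counts: [14, 6, 9, 11]
  gear 0: T0=14, direction=positive, advance = 175 mod 14 = 7 teeth = 7/14 turn
  gear 1: T1=6, direction=negative, advance = 175 mod 6 = 1 teeth = 1/6 turn
  gear 2: T2=9, direction=positive, advance = 175 mod 9 = 4 teeth = 4/9 turn
  gear 3: T3=11, direction=negative, advance = 175 mod 11 = 10 teeth = 10/11 turn
Gear 2: 175 mod 9 = 4
Fraction = 4 / 9 = 4/9 (gcd(4,9)=1) = 4/9

Answer: 4/9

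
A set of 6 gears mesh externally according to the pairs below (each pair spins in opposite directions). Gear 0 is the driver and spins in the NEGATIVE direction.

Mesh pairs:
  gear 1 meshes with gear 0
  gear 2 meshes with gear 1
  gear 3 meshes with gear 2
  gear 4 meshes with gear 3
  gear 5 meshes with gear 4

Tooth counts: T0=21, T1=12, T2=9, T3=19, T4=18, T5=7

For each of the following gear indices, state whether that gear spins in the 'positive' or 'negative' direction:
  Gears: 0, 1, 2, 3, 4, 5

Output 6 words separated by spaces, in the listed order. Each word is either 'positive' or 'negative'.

Gear 0 (driver): negative (depth 0)
  gear 1: meshes with gear 0 -> depth 1 -> positive (opposite of gear 0)
  gear 2: meshes with gear 1 -> depth 2 -> negative (opposite of gear 1)
  gear 3: meshes with gear 2 -> depth 3 -> positive (opposite of gear 2)
  gear 4: meshes with gear 3 -> depth 4 -> negative (opposite of gear 3)
  gear 5: meshes with gear 4 -> depth 5 -> positive (opposite of gear 4)
Queried indices 0, 1, 2, 3, 4, 5 -> negative, positive, negative, positive, negative, positive

Answer: negative positive negative positive negative positive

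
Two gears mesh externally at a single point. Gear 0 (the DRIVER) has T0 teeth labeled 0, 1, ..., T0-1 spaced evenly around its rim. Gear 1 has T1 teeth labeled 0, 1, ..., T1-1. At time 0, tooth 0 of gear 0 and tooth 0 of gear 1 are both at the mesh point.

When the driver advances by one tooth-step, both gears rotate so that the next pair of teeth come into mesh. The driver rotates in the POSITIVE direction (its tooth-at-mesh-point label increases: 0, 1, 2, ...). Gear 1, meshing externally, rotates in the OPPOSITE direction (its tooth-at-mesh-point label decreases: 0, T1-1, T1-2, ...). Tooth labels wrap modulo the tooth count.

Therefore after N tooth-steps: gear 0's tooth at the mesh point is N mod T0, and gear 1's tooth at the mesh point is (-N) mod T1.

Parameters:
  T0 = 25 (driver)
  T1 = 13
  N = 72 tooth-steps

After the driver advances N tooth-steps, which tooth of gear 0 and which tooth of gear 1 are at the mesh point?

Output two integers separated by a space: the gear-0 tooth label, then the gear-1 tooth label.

Answer: 22 6

Derivation:
Gear 0 (driver, T0=25): tooth at mesh = N mod T0
  72 = 2 * 25 + 22, so 72 mod 25 = 22
  gear 0 tooth = 22
Gear 1 (driven, T1=13): tooth at mesh = (-N) mod T1
  72 = 5 * 13 + 7, so 72 mod 13 = 7
  (-72) mod 13 = (-7) mod 13 = 13 - 7 = 6
Mesh after 72 steps: gear-0 tooth 22 meets gear-1 tooth 6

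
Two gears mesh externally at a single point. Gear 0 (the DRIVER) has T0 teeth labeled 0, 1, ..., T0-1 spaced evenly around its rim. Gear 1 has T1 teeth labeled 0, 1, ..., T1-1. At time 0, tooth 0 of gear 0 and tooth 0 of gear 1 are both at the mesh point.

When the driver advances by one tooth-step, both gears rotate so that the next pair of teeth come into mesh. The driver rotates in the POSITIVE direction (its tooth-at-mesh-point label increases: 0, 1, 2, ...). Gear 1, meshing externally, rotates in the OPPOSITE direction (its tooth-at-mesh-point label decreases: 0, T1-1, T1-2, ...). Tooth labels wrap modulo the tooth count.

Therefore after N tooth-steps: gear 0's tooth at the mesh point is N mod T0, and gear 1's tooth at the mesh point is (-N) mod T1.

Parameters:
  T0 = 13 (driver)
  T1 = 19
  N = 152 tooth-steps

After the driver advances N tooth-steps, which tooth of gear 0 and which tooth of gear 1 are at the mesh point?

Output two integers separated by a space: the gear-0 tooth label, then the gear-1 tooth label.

Answer: 9 0

Derivation:
Gear 0 (driver, T0=13): tooth at mesh = N mod T0
  152 = 11 * 13 + 9, so 152 mod 13 = 9
  gear 0 tooth = 9
Gear 1 (driven, T1=19): tooth at mesh = (-N) mod T1
  152 = 8 * 19 + 0, so 152 mod 19 = 0
  (-152) mod 19 = 0
Mesh after 152 steps: gear-0 tooth 9 meets gear-1 tooth 0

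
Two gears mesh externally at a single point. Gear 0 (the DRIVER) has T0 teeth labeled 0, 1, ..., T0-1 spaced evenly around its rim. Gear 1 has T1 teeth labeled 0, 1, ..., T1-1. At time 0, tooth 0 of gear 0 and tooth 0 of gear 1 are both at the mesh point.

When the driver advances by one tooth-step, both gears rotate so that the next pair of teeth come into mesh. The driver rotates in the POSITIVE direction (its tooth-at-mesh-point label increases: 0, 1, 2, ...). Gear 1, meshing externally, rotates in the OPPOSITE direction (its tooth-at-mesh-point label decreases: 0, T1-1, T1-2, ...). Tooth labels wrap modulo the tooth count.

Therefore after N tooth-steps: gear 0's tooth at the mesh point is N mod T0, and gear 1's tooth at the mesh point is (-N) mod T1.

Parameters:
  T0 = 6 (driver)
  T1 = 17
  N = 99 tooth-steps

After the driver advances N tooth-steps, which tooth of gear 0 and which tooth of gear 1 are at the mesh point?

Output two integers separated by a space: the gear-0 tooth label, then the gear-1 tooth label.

Gear 0 (driver, T0=6): tooth at mesh = N mod T0
  99 = 16 * 6 + 3, so 99 mod 6 = 3
  gear 0 tooth = 3
Gear 1 (driven, T1=17): tooth at mesh = (-N) mod T1
  99 = 5 * 17 + 14, so 99 mod 17 = 14
  (-99) mod 17 = (-14) mod 17 = 17 - 14 = 3
Mesh after 99 steps: gear-0 tooth 3 meets gear-1 tooth 3

Answer: 3 3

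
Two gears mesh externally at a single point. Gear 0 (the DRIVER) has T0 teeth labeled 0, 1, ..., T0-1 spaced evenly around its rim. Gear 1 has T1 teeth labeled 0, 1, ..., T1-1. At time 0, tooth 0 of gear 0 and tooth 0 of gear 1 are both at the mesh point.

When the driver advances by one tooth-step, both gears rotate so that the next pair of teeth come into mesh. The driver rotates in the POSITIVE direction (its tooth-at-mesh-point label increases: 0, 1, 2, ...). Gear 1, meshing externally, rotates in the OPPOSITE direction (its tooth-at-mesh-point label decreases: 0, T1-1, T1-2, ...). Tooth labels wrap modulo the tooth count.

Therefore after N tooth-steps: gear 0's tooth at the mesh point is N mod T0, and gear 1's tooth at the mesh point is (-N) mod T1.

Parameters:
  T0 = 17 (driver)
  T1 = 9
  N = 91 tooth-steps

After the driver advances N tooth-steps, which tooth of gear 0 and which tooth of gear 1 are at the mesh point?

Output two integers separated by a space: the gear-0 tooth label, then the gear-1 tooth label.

Answer: 6 8

Derivation:
Gear 0 (driver, T0=17): tooth at mesh = N mod T0
  91 = 5 * 17 + 6, so 91 mod 17 = 6
  gear 0 tooth = 6
Gear 1 (driven, T1=9): tooth at mesh = (-N) mod T1
  91 = 10 * 9 + 1, so 91 mod 9 = 1
  (-91) mod 9 = (-1) mod 9 = 9 - 1 = 8
Mesh after 91 steps: gear-0 tooth 6 meets gear-1 tooth 8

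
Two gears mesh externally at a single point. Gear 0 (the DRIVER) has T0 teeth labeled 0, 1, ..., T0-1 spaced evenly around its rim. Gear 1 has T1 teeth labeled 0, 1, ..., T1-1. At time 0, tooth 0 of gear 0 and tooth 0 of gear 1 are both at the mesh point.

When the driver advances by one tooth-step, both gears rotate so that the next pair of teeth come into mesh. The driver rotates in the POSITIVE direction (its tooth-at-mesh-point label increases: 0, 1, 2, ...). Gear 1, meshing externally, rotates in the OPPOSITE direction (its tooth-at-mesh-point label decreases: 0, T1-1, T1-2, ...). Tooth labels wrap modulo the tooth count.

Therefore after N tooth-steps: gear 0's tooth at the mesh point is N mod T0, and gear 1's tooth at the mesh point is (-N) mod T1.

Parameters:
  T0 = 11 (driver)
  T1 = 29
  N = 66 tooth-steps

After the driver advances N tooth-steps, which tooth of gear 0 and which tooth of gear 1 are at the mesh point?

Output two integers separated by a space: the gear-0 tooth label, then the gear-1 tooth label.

Answer: 0 21

Derivation:
Gear 0 (driver, T0=11): tooth at mesh = N mod T0
  66 = 6 * 11 + 0, so 66 mod 11 = 0
  gear 0 tooth = 0
Gear 1 (driven, T1=29): tooth at mesh = (-N) mod T1
  66 = 2 * 29 + 8, so 66 mod 29 = 8
  (-66) mod 29 = (-8) mod 29 = 29 - 8 = 21
Mesh after 66 steps: gear-0 tooth 0 meets gear-1 tooth 21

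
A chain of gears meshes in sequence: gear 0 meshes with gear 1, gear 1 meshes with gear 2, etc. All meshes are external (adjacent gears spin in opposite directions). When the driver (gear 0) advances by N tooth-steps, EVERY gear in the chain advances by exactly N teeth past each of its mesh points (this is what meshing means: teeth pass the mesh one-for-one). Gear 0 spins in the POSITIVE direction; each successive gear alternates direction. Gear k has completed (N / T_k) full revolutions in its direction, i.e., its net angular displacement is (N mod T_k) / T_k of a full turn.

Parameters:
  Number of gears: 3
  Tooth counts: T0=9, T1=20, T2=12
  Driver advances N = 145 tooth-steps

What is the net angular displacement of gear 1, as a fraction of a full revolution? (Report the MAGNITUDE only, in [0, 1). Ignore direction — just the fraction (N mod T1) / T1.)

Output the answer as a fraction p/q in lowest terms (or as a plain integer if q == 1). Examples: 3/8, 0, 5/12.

Chain of 3 gears, tooth counts: [9, 20, 12]
  gear 0: T0=9, direction=positive, advance = 145 mod 9 = 1 teeth = 1/9 turn
  gear 1: T1=20, direction=negative, advance = 145 mod 20 = 5 teeth = 5/20 turn
  gear 2: T2=12, direction=positive, advance = 145 mod 12 = 1 teeth = 1/12 turn
Gear 1: 145 mod 20 = 5
Fraction = 5 / 20 = 1/4 (gcd(5,20)=5) = 1/4

Answer: 1/4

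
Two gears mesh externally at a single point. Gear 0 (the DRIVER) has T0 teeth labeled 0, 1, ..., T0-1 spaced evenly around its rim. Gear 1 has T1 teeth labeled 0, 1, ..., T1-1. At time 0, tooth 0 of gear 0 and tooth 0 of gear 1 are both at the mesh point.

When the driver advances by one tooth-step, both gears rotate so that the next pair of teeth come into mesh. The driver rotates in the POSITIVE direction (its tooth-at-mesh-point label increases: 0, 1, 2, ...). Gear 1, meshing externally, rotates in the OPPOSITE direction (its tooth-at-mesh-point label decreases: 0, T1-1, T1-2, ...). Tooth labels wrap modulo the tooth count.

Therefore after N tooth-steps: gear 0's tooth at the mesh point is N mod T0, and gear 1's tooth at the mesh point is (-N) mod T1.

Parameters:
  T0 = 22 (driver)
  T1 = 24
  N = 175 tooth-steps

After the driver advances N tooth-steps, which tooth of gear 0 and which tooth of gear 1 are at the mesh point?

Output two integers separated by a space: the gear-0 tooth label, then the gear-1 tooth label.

Answer: 21 17

Derivation:
Gear 0 (driver, T0=22): tooth at mesh = N mod T0
  175 = 7 * 22 + 21, so 175 mod 22 = 21
  gear 0 tooth = 21
Gear 1 (driven, T1=24): tooth at mesh = (-N) mod T1
  175 = 7 * 24 + 7, so 175 mod 24 = 7
  (-175) mod 24 = (-7) mod 24 = 24 - 7 = 17
Mesh after 175 steps: gear-0 tooth 21 meets gear-1 tooth 17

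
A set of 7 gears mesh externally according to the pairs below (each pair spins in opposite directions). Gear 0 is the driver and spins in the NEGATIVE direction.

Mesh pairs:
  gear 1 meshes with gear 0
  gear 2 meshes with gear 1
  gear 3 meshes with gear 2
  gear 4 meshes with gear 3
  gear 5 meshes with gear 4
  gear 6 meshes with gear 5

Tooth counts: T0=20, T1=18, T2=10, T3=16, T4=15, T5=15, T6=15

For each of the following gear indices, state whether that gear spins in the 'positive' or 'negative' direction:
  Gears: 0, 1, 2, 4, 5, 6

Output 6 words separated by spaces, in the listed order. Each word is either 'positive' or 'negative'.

Answer: negative positive negative negative positive negative

Derivation:
Gear 0 (driver): negative (depth 0)
  gear 1: meshes with gear 0 -> depth 1 -> positive (opposite of gear 0)
  gear 2: meshes with gear 1 -> depth 2 -> negative (opposite of gear 1)
  gear 3: meshes with gear 2 -> depth 3 -> positive (opposite of gear 2)
  gear 4: meshes with gear 3 -> depth 4 -> negative (opposite of gear 3)
  gear 5: meshes with gear 4 -> depth 5 -> positive (opposite of gear 4)
  gear 6: meshes with gear 5 -> depth 6 -> negative (opposite of gear 5)
Queried indices 0, 1, 2, 4, 5, 6 -> negative, positive, negative, negative, positive, negative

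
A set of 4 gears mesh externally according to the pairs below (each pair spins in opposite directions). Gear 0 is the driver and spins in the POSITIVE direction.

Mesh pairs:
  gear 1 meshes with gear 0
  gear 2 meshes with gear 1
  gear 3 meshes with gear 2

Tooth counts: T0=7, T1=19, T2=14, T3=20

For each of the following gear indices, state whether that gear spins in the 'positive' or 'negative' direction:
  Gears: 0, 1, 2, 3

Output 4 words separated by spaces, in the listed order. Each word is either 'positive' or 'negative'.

Answer: positive negative positive negative

Derivation:
Gear 0 (driver): positive (depth 0)
  gear 1: meshes with gear 0 -> depth 1 -> negative (opposite of gear 0)
  gear 2: meshes with gear 1 -> depth 2 -> positive (opposite of gear 1)
  gear 3: meshes with gear 2 -> depth 3 -> negative (opposite of gear 2)
Queried indices 0, 1, 2, 3 -> positive, negative, positive, negative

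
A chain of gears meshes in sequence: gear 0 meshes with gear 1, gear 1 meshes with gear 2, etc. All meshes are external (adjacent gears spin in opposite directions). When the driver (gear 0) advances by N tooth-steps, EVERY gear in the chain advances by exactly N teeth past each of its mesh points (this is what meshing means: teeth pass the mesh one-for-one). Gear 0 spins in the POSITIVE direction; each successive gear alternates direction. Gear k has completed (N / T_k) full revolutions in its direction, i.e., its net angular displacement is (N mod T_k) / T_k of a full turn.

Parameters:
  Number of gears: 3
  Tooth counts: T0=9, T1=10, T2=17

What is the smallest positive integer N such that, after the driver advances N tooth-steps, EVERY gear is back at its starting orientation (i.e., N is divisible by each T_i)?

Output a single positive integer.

Answer: 1530

Derivation:
Gear k returns to start when N is a multiple of T_k.
All gears at start simultaneously when N is a common multiple of [9, 10, 17]; the smallest such N is lcm(9, 10, 17).
Start: lcm = T0 = 9
Fold in T1=10: gcd(9, 10) = 1; lcm(9, 10) = 9 * 10 / 1 = 90 / 1 = 90
Fold in T2=17: gcd(90, 17) = 1; lcm(90, 17) = 90 * 17 / 1 = 1530 / 1 = 1530
Full cycle length = 1530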